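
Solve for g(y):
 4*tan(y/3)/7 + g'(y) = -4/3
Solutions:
 g(y) = C1 - 4*y/3 + 12*log(cos(y/3))/7


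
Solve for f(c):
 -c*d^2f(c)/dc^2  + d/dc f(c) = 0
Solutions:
 f(c) = C1 + C2*c^2


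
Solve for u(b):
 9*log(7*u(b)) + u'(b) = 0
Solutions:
 Integral(1/(log(_y) + log(7)), (_y, u(b)))/9 = C1 - b


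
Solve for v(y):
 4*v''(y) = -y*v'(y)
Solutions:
 v(y) = C1 + C2*erf(sqrt(2)*y/4)


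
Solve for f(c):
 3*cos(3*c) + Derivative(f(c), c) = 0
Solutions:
 f(c) = C1 - sin(3*c)


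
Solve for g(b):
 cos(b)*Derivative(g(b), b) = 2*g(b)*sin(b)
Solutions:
 g(b) = C1/cos(b)^2


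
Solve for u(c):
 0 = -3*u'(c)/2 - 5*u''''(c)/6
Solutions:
 u(c) = C1 + C4*exp(-15^(2/3)*c/5) + (C2*sin(3*3^(1/6)*5^(2/3)*c/10) + C3*cos(3*3^(1/6)*5^(2/3)*c/10))*exp(15^(2/3)*c/10)


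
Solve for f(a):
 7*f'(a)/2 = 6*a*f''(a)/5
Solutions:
 f(a) = C1 + C2*a^(47/12)


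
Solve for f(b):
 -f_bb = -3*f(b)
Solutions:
 f(b) = C1*exp(-sqrt(3)*b) + C2*exp(sqrt(3)*b)


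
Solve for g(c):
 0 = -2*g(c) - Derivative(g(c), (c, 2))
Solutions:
 g(c) = C1*sin(sqrt(2)*c) + C2*cos(sqrt(2)*c)


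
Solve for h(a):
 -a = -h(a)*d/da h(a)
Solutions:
 h(a) = -sqrt(C1 + a^2)
 h(a) = sqrt(C1 + a^2)


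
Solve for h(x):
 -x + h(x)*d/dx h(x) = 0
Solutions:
 h(x) = -sqrt(C1 + x^2)
 h(x) = sqrt(C1 + x^2)


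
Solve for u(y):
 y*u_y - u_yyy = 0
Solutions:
 u(y) = C1 + Integral(C2*airyai(y) + C3*airybi(y), y)


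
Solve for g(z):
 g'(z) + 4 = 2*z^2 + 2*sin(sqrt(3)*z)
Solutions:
 g(z) = C1 + 2*z^3/3 - 4*z - 2*sqrt(3)*cos(sqrt(3)*z)/3


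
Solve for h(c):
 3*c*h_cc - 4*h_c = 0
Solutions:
 h(c) = C1 + C2*c^(7/3)


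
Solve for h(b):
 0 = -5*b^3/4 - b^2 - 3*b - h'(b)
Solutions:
 h(b) = C1 - 5*b^4/16 - b^3/3 - 3*b^2/2


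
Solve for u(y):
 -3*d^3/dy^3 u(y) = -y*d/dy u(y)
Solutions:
 u(y) = C1 + Integral(C2*airyai(3^(2/3)*y/3) + C3*airybi(3^(2/3)*y/3), y)


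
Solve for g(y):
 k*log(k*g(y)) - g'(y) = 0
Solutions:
 li(k*g(y))/k = C1 + k*y


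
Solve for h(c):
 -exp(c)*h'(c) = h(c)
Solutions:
 h(c) = C1*exp(exp(-c))


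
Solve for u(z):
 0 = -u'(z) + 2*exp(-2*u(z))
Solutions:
 u(z) = log(-sqrt(C1 + 4*z))
 u(z) = log(C1 + 4*z)/2


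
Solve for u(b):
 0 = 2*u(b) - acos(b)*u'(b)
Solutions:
 u(b) = C1*exp(2*Integral(1/acos(b), b))


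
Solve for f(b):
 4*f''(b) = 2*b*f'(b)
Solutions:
 f(b) = C1 + C2*erfi(b/2)


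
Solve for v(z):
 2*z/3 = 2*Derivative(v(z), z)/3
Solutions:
 v(z) = C1 + z^2/2


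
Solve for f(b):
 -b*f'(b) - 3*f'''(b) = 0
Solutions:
 f(b) = C1 + Integral(C2*airyai(-3^(2/3)*b/3) + C3*airybi(-3^(2/3)*b/3), b)


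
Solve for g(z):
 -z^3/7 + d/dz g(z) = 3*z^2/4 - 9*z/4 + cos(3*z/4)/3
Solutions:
 g(z) = C1 + z^4/28 + z^3/4 - 9*z^2/8 + 4*sin(3*z/4)/9


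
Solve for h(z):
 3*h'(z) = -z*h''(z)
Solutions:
 h(z) = C1 + C2/z^2


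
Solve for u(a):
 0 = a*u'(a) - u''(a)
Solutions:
 u(a) = C1 + C2*erfi(sqrt(2)*a/2)


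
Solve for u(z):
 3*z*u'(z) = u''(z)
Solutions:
 u(z) = C1 + C2*erfi(sqrt(6)*z/2)


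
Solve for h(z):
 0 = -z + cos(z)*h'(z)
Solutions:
 h(z) = C1 + Integral(z/cos(z), z)


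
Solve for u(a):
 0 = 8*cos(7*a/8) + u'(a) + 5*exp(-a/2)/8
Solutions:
 u(a) = C1 - 64*sin(7*a/8)/7 + 5*exp(-a/2)/4


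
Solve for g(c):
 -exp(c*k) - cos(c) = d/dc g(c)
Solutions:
 g(c) = C1 - sin(c) - exp(c*k)/k


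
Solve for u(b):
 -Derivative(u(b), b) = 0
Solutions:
 u(b) = C1


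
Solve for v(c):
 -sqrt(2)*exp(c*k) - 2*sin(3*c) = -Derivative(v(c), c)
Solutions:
 v(c) = C1 - 2*cos(3*c)/3 + sqrt(2)*exp(c*k)/k


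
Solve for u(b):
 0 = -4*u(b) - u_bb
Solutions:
 u(b) = C1*sin(2*b) + C2*cos(2*b)


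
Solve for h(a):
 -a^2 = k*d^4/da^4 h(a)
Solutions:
 h(a) = C1 + C2*a + C3*a^2 + C4*a^3 - a^6/(360*k)


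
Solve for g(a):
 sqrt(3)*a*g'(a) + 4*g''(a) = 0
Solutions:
 g(a) = C1 + C2*erf(sqrt(2)*3^(1/4)*a/4)


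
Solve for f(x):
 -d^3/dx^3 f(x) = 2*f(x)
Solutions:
 f(x) = C3*exp(-2^(1/3)*x) + (C1*sin(2^(1/3)*sqrt(3)*x/2) + C2*cos(2^(1/3)*sqrt(3)*x/2))*exp(2^(1/3)*x/2)


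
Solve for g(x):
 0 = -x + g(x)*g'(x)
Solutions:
 g(x) = -sqrt(C1 + x^2)
 g(x) = sqrt(C1 + x^2)


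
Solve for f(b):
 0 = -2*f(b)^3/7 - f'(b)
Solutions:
 f(b) = -sqrt(14)*sqrt(-1/(C1 - 2*b))/2
 f(b) = sqrt(14)*sqrt(-1/(C1 - 2*b))/2


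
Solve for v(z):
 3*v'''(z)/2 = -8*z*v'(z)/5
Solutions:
 v(z) = C1 + Integral(C2*airyai(-2*15^(2/3)*2^(1/3)*z/15) + C3*airybi(-2*15^(2/3)*2^(1/3)*z/15), z)


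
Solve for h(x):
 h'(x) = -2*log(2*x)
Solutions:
 h(x) = C1 - 2*x*log(x) - x*log(4) + 2*x


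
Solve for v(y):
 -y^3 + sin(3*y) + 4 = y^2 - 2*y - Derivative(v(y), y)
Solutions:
 v(y) = C1 + y^4/4 + y^3/3 - y^2 - 4*y + cos(3*y)/3


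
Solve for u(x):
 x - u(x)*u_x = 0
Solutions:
 u(x) = -sqrt(C1 + x^2)
 u(x) = sqrt(C1 + x^2)


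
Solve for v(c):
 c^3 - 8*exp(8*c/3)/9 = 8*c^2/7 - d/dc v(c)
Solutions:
 v(c) = C1 - c^4/4 + 8*c^3/21 + exp(8*c/3)/3


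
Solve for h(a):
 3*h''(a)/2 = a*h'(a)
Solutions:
 h(a) = C1 + C2*erfi(sqrt(3)*a/3)


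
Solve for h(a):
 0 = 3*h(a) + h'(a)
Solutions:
 h(a) = C1*exp(-3*a)


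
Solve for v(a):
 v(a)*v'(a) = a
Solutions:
 v(a) = -sqrt(C1 + a^2)
 v(a) = sqrt(C1 + a^2)


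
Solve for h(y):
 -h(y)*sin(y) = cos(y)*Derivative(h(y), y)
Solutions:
 h(y) = C1*cos(y)


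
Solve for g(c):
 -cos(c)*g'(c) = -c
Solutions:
 g(c) = C1 + Integral(c/cos(c), c)


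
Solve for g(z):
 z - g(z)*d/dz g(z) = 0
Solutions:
 g(z) = -sqrt(C1 + z^2)
 g(z) = sqrt(C1 + z^2)


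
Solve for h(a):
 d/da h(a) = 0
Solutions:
 h(a) = C1


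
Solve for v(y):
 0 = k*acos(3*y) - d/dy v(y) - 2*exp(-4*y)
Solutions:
 v(y) = C1 + k*y*acos(3*y) - k*sqrt(1 - 9*y^2)/3 + exp(-4*y)/2


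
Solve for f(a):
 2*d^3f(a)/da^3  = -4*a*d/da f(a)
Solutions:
 f(a) = C1 + Integral(C2*airyai(-2^(1/3)*a) + C3*airybi(-2^(1/3)*a), a)


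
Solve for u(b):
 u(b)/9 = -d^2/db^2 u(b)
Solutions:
 u(b) = C1*sin(b/3) + C2*cos(b/3)


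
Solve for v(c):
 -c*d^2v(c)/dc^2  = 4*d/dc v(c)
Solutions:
 v(c) = C1 + C2/c^3


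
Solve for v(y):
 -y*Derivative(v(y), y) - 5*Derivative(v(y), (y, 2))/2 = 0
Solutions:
 v(y) = C1 + C2*erf(sqrt(5)*y/5)


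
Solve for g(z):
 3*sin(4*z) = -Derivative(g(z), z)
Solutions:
 g(z) = C1 + 3*cos(4*z)/4


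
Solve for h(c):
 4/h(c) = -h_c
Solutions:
 h(c) = -sqrt(C1 - 8*c)
 h(c) = sqrt(C1 - 8*c)


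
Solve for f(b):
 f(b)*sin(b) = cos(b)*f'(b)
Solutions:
 f(b) = C1/cos(b)


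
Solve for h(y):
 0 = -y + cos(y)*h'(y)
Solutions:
 h(y) = C1 + Integral(y/cos(y), y)


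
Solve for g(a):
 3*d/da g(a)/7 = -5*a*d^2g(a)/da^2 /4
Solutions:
 g(a) = C1 + C2*a^(23/35)


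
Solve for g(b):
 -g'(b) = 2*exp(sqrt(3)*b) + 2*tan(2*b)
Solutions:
 g(b) = C1 - 2*sqrt(3)*exp(sqrt(3)*b)/3 + log(cos(2*b))


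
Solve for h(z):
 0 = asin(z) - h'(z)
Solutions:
 h(z) = C1 + z*asin(z) + sqrt(1 - z^2)


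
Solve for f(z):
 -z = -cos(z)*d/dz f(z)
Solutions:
 f(z) = C1 + Integral(z/cos(z), z)


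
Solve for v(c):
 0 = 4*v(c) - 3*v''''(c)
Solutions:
 v(c) = C1*exp(-sqrt(2)*3^(3/4)*c/3) + C2*exp(sqrt(2)*3^(3/4)*c/3) + C3*sin(sqrt(2)*3^(3/4)*c/3) + C4*cos(sqrt(2)*3^(3/4)*c/3)


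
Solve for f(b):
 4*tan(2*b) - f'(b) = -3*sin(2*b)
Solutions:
 f(b) = C1 - 2*log(cos(2*b)) - 3*cos(2*b)/2


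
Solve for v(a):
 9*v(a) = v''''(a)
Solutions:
 v(a) = C1*exp(-sqrt(3)*a) + C2*exp(sqrt(3)*a) + C3*sin(sqrt(3)*a) + C4*cos(sqrt(3)*a)


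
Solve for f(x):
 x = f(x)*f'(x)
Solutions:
 f(x) = -sqrt(C1 + x^2)
 f(x) = sqrt(C1 + x^2)


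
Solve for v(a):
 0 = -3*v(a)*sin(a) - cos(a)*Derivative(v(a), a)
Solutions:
 v(a) = C1*cos(a)^3


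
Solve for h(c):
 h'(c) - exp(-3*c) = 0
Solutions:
 h(c) = C1 - exp(-3*c)/3


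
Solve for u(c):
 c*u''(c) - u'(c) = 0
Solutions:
 u(c) = C1 + C2*c^2


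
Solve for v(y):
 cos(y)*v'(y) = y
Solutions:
 v(y) = C1 + Integral(y/cos(y), y)


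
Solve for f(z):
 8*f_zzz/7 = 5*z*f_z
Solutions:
 f(z) = C1 + Integral(C2*airyai(35^(1/3)*z/2) + C3*airybi(35^(1/3)*z/2), z)


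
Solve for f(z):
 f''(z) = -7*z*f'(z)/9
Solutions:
 f(z) = C1 + C2*erf(sqrt(14)*z/6)


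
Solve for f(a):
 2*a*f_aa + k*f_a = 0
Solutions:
 f(a) = C1 + a^(1 - re(k)/2)*(C2*sin(log(a)*Abs(im(k))/2) + C3*cos(log(a)*im(k)/2))


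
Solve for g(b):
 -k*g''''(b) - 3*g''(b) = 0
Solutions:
 g(b) = C1 + C2*b + C3*exp(-sqrt(3)*b*sqrt(-1/k)) + C4*exp(sqrt(3)*b*sqrt(-1/k))


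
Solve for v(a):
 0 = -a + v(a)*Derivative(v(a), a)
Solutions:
 v(a) = -sqrt(C1 + a^2)
 v(a) = sqrt(C1 + a^2)


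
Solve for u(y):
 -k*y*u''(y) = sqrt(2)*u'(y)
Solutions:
 u(y) = C1 + y^(((re(k) - sqrt(2))*re(k) + im(k)^2)/(re(k)^2 + im(k)^2))*(C2*sin(sqrt(2)*log(y)*Abs(im(k))/(re(k)^2 + im(k)^2)) + C3*cos(sqrt(2)*log(y)*im(k)/(re(k)^2 + im(k)^2)))


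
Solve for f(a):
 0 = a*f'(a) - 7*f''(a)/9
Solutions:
 f(a) = C1 + C2*erfi(3*sqrt(14)*a/14)


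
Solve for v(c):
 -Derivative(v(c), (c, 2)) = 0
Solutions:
 v(c) = C1 + C2*c


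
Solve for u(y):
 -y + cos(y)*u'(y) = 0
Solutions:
 u(y) = C1 + Integral(y/cos(y), y)


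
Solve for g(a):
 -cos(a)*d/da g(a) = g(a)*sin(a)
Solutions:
 g(a) = C1*cos(a)


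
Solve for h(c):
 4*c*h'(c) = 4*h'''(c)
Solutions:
 h(c) = C1 + Integral(C2*airyai(c) + C3*airybi(c), c)


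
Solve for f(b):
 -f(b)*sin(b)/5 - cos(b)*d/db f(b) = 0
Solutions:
 f(b) = C1*cos(b)^(1/5)


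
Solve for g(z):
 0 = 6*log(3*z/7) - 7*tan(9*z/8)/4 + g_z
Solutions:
 g(z) = C1 - 6*z*log(z) - 6*z*log(3) + 6*z + 6*z*log(7) - 14*log(cos(9*z/8))/9


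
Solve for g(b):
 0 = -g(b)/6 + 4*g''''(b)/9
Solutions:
 g(b) = C1*exp(-6^(1/4)*b/2) + C2*exp(6^(1/4)*b/2) + C3*sin(6^(1/4)*b/2) + C4*cos(6^(1/4)*b/2)


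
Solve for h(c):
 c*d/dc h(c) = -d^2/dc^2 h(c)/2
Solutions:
 h(c) = C1 + C2*erf(c)


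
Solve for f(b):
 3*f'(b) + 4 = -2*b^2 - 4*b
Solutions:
 f(b) = C1 - 2*b^3/9 - 2*b^2/3 - 4*b/3


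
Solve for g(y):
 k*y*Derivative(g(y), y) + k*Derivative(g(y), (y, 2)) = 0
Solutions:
 g(y) = C1 + C2*erf(sqrt(2)*y/2)


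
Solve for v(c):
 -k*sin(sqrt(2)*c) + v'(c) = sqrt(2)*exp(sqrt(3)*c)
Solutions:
 v(c) = C1 - sqrt(2)*k*cos(sqrt(2)*c)/2 + sqrt(6)*exp(sqrt(3)*c)/3


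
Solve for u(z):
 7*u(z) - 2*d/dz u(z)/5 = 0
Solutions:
 u(z) = C1*exp(35*z/2)


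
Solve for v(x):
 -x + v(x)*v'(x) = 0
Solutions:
 v(x) = -sqrt(C1 + x^2)
 v(x) = sqrt(C1 + x^2)


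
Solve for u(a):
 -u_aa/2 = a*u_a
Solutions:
 u(a) = C1 + C2*erf(a)


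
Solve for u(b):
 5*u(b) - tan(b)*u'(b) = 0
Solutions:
 u(b) = C1*sin(b)^5


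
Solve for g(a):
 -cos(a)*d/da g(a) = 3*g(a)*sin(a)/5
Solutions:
 g(a) = C1*cos(a)^(3/5)


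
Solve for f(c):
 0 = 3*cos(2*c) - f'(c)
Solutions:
 f(c) = C1 + 3*sin(2*c)/2


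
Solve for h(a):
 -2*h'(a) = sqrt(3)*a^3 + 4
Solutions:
 h(a) = C1 - sqrt(3)*a^4/8 - 2*a


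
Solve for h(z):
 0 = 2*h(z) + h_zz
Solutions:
 h(z) = C1*sin(sqrt(2)*z) + C2*cos(sqrt(2)*z)


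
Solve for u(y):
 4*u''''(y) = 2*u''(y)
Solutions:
 u(y) = C1 + C2*y + C3*exp(-sqrt(2)*y/2) + C4*exp(sqrt(2)*y/2)


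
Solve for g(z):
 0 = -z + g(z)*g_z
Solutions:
 g(z) = -sqrt(C1 + z^2)
 g(z) = sqrt(C1 + z^2)


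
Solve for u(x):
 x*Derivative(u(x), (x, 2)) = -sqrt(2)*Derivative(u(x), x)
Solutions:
 u(x) = C1 + C2*x^(1 - sqrt(2))


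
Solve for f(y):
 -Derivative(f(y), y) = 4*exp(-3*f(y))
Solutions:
 f(y) = log(C1 - 12*y)/3
 f(y) = log((-3^(1/3) - 3^(5/6)*I)*(C1 - 4*y)^(1/3)/2)
 f(y) = log((-3^(1/3) + 3^(5/6)*I)*(C1 - 4*y)^(1/3)/2)


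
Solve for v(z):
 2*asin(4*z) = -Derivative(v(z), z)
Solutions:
 v(z) = C1 - 2*z*asin(4*z) - sqrt(1 - 16*z^2)/2


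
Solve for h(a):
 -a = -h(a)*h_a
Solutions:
 h(a) = -sqrt(C1 + a^2)
 h(a) = sqrt(C1 + a^2)


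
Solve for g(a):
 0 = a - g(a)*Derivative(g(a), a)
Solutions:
 g(a) = -sqrt(C1 + a^2)
 g(a) = sqrt(C1 + a^2)


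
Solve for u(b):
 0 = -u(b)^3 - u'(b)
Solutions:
 u(b) = -sqrt(2)*sqrt(-1/(C1 - b))/2
 u(b) = sqrt(2)*sqrt(-1/(C1 - b))/2


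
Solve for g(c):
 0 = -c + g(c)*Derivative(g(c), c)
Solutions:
 g(c) = -sqrt(C1 + c^2)
 g(c) = sqrt(C1 + c^2)


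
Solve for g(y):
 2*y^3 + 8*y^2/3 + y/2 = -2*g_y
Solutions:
 g(y) = C1 - y^4/4 - 4*y^3/9 - y^2/8


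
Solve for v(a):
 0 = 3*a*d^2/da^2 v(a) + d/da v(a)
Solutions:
 v(a) = C1 + C2*a^(2/3)


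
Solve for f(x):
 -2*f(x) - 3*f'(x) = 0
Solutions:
 f(x) = C1*exp(-2*x/3)


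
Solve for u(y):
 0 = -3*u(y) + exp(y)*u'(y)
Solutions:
 u(y) = C1*exp(-3*exp(-y))


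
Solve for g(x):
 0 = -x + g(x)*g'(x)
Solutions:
 g(x) = -sqrt(C1 + x^2)
 g(x) = sqrt(C1 + x^2)


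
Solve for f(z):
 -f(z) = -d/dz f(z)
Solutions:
 f(z) = C1*exp(z)


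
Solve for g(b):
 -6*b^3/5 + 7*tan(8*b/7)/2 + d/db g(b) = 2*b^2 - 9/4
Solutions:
 g(b) = C1 + 3*b^4/10 + 2*b^3/3 - 9*b/4 + 49*log(cos(8*b/7))/16


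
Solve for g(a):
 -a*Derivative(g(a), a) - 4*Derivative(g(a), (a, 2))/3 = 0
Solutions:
 g(a) = C1 + C2*erf(sqrt(6)*a/4)


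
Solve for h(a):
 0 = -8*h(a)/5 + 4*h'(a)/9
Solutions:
 h(a) = C1*exp(18*a/5)


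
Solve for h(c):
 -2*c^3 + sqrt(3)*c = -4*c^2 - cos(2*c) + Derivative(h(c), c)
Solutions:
 h(c) = C1 - c^4/2 + 4*c^3/3 + sqrt(3)*c^2/2 + sin(2*c)/2


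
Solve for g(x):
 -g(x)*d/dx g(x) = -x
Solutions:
 g(x) = -sqrt(C1 + x^2)
 g(x) = sqrt(C1 + x^2)


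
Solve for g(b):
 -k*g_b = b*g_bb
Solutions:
 g(b) = C1 + b^(1 - re(k))*(C2*sin(log(b)*Abs(im(k))) + C3*cos(log(b)*im(k)))


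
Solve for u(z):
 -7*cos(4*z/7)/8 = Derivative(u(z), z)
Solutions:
 u(z) = C1 - 49*sin(4*z/7)/32


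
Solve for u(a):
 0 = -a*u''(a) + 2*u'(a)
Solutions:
 u(a) = C1 + C2*a^3


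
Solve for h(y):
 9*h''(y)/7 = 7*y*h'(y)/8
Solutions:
 h(y) = C1 + C2*erfi(7*y/12)


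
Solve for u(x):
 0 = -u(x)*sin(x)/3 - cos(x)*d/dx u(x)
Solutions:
 u(x) = C1*cos(x)^(1/3)


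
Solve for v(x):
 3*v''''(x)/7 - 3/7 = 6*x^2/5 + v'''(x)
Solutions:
 v(x) = C1 + C2*x + C3*x^2 + C4*exp(7*x/3) - x^5/50 - 3*x^4/70 - 71*x^3/490


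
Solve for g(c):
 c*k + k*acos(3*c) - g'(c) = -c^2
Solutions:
 g(c) = C1 + c^3/3 + c^2*k/2 + k*(c*acos(3*c) - sqrt(1 - 9*c^2)/3)


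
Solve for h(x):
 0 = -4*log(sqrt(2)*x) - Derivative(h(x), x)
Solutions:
 h(x) = C1 - 4*x*log(x) - x*log(4) + 4*x


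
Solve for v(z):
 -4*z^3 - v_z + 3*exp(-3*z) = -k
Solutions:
 v(z) = C1 + k*z - z^4 - exp(-3*z)


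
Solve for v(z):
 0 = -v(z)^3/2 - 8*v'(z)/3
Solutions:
 v(z) = -2*sqrt(2)*sqrt(-1/(C1 - 3*z))
 v(z) = 2*sqrt(2)*sqrt(-1/(C1 - 3*z))


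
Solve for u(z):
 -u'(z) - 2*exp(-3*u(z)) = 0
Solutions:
 u(z) = log(C1 - 6*z)/3
 u(z) = log((-3^(1/3) - 3^(5/6)*I)*(C1 - 2*z)^(1/3)/2)
 u(z) = log((-3^(1/3) + 3^(5/6)*I)*(C1 - 2*z)^(1/3)/2)


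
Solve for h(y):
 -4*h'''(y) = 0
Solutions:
 h(y) = C1 + C2*y + C3*y^2


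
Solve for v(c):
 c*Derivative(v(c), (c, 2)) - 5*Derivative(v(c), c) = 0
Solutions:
 v(c) = C1 + C2*c^6


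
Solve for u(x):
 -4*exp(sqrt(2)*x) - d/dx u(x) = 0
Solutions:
 u(x) = C1 - 2*sqrt(2)*exp(sqrt(2)*x)


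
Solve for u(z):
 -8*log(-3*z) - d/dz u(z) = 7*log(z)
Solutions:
 u(z) = C1 - 15*z*log(z) + z*(-8*log(3) + 15 - 8*I*pi)


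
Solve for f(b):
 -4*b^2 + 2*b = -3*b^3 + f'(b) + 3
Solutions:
 f(b) = C1 + 3*b^4/4 - 4*b^3/3 + b^2 - 3*b


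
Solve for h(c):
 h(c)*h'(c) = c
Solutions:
 h(c) = -sqrt(C1 + c^2)
 h(c) = sqrt(C1 + c^2)


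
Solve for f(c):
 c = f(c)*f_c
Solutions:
 f(c) = -sqrt(C1 + c^2)
 f(c) = sqrt(C1 + c^2)


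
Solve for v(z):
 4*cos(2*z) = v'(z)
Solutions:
 v(z) = C1 + 2*sin(2*z)


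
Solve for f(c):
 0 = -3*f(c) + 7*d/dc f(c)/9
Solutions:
 f(c) = C1*exp(27*c/7)


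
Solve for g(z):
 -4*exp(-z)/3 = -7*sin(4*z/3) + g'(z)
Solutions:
 g(z) = C1 - 21*cos(4*z/3)/4 + 4*exp(-z)/3


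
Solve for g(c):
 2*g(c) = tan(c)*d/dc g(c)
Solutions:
 g(c) = C1*sin(c)^2


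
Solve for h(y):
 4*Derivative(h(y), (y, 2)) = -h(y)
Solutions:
 h(y) = C1*sin(y/2) + C2*cos(y/2)


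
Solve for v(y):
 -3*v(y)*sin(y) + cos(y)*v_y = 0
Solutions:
 v(y) = C1/cos(y)^3


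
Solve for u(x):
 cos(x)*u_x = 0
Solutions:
 u(x) = C1


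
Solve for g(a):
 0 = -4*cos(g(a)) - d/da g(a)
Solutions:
 g(a) = pi - asin((C1 + exp(8*a))/(C1 - exp(8*a)))
 g(a) = asin((C1 + exp(8*a))/(C1 - exp(8*a)))


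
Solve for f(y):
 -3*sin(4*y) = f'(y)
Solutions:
 f(y) = C1 + 3*cos(4*y)/4


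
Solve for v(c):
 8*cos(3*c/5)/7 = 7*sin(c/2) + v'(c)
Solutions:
 v(c) = C1 + 40*sin(3*c/5)/21 + 14*cos(c/2)


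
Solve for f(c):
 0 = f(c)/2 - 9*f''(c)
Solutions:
 f(c) = C1*exp(-sqrt(2)*c/6) + C2*exp(sqrt(2)*c/6)


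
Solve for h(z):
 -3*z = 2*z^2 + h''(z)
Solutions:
 h(z) = C1 + C2*z - z^4/6 - z^3/2


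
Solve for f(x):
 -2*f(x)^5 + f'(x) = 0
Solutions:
 f(x) = -(-1/(C1 + 8*x))^(1/4)
 f(x) = (-1/(C1 + 8*x))^(1/4)
 f(x) = -I*(-1/(C1 + 8*x))^(1/4)
 f(x) = I*(-1/(C1 + 8*x))^(1/4)


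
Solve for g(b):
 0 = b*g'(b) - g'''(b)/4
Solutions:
 g(b) = C1 + Integral(C2*airyai(2^(2/3)*b) + C3*airybi(2^(2/3)*b), b)


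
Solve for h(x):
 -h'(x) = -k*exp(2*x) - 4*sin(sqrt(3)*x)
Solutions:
 h(x) = C1 + k*exp(2*x)/2 - 4*sqrt(3)*cos(sqrt(3)*x)/3


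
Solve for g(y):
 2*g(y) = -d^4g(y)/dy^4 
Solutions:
 g(y) = (C1*sin(2^(3/4)*y/2) + C2*cos(2^(3/4)*y/2))*exp(-2^(3/4)*y/2) + (C3*sin(2^(3/4)*y/2) + C4*cos(2^(3/4)*y/2))*exp(2^(3/4)*y/2)


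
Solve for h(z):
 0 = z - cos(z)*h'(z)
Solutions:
 h(z) = C1 + Integral(z/cos(z), z)


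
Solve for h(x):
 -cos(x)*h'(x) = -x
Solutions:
 h(x) = C1 + Integral(x/cos(x), x)


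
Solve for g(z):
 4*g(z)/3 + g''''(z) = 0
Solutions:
 g(z) = (C1*sin(3^(3/4)*z/3) + C2*cos(3^(3/4)*z/3))*exp(-3^(3/4)*z/3) + (C3*sin(3^(3/4)*z/3) + C4*cos(3^(3/4)*z/3))*exp(3^(3/4)*z/3)


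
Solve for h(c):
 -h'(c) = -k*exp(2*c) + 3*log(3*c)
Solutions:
 h(c) = C1 - 3*c*log(c) + 3*c*(1 - log(3)) + k*exp(2*c)/2


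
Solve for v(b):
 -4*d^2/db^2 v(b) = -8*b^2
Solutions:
 v(b) = C1 + C2*b + b^4/6


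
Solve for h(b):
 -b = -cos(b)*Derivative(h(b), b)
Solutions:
 h(b) = C1 + Integral(b/cos(b), b)


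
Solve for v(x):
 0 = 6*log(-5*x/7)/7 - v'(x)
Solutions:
 v(x) = C1 + 6*x*log(-x)/7 + 6*x*(-log(7) - 1 + log(5))/7


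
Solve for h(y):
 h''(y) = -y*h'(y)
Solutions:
 h(y) = C1 + C2*erf(sqrt(2)*y/2)


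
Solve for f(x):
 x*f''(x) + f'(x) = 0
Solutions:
 f(x) = C1 + C2*log(x)


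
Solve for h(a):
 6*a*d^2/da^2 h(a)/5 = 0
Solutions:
 h(a) = C1 + C2*a


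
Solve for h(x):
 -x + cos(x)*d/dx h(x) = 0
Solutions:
 h(x) = C1 + Integral(x/cos(x), x)


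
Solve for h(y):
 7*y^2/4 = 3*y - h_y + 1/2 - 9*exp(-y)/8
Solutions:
 h(y) = C1 - 7*y^3/12 + 3*y^2/2 + y/2 + 9*exp(-y)/8


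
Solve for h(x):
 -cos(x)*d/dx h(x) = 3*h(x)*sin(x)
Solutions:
 h(x) = C1*cos(x)^3


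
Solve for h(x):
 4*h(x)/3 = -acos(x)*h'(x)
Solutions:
 h(x) = C1*exp(-4*Integral(1/acos(x), x)/3)


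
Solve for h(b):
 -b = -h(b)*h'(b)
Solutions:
 h(b) = -sqrt(C1 + b^2)
 h(b) = sqrt(C1 + b^2)


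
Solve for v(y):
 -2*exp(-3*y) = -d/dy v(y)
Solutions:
 v(y) = C1 - 2*exp(-3*y)/3


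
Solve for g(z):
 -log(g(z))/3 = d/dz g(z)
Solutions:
 li(g(z)) = C1 - z/3


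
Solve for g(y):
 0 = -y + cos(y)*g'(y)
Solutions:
 g(y) = C1 + Integral(y/cos(y), y)


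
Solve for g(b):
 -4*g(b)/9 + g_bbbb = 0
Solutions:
 g(b) = C1*exp(-sqrt(6)*b/3) + C2*exp(sqrt(6)*b/3) + C3*sin(sqrt(6)*b/3) + C4*cos(sqrt(6)*b/3)


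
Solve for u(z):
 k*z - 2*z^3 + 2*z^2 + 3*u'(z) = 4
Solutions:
 u(z) = C1 - k*z^2/6 + z^4/6 - 2*z^3/9 + 4*z/3


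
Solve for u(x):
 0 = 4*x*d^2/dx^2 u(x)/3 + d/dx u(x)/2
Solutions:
 u(x) = C1 + C2*x^(5/8)


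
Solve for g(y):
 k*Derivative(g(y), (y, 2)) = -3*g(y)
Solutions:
 g(y) = C1*exp(-sqrt(3)*y*sqrt(-1/k)) + C2*exp(sqrt(3)*y*sqrt(-1/k))


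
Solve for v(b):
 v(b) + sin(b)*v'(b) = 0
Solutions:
 v(b) = C1*sqrt(cos(b) + 1)/sqrt(cos(b) - 1)


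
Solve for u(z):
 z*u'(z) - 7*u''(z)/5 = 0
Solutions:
 u(z) = C1 + C2*erfi(sqrt(70)*z/14)


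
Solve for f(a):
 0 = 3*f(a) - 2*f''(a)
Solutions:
 f(a) = C1*exp(-sqrt(6)*a/2) + C2*exp(sqrt(6)*a/2)


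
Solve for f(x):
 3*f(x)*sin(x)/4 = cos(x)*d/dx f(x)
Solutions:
 f(x) = C1/cos(x)^(3/4)


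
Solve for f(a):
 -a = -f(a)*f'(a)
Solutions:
 f(a) = -sqrt(C1 + a^2)
 f(a) = sqrt(C1 + a^2)


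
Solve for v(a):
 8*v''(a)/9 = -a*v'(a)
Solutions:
 v(a) = C1 + C2*erf(3*a/4)


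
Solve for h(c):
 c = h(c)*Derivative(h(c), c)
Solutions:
 h(c) = -sqrt(C1 + c^2)
 h(c) = sqrt(C1 + c^2)


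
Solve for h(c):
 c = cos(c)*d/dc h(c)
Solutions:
 h(c) = C1 + Integral(c/cos(c), c)


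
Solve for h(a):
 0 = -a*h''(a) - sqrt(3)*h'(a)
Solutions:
 h(a) = C1 + C2*a^(1 - sqrt(3))


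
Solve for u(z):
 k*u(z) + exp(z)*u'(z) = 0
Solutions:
 u(z) = C1*exp(k*exp(-z))


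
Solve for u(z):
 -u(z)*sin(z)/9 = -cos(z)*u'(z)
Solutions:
 u(z) = C1/cos(z)^(1/9)


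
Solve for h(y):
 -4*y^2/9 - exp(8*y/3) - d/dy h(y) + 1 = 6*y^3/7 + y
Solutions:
 h(y) = C1 - 3*y^4/14 - 4*y^3/27 - y^2/2 + y - 3*exp(8*y/3)/8


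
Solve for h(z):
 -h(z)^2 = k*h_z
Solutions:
 h(z) = k/(C1*k + z)


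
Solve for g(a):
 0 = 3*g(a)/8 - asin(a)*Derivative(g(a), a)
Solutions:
 g(a) = C1*exp(3*Integral(1/asin(a), a)/8)


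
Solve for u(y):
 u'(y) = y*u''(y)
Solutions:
 u(y) = C1 + C2*y^2


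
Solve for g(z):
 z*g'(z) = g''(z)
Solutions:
 g(z) = C1 + C2*erfi(sqrt(2)*z/2)


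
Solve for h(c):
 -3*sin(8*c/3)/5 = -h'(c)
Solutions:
 h(c) = C1 - 9*cos(8*c/3)/40


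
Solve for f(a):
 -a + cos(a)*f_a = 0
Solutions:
 f(a) = C1 + Integral(a/cos(a), a)


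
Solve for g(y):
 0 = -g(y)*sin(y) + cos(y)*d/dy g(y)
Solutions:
 g(y) = C1/cos(y)


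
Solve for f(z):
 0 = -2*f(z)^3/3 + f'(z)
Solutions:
 f(z) = -sqrt(6)*sqrt(-1/(C1 + 2*z))/2
 f(z) = sqrt(6)*sqrt(-1/(C1 + 2*z))/2


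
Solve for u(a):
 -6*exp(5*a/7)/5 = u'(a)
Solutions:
 u(a) = C1 - 42*exp(5*a/7)/25


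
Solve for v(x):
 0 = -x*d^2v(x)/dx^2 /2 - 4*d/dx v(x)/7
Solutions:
 v(x) = C1 + C2/x^(1/7)


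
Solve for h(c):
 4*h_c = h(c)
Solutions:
 h(c) = C1*exp(c/4)


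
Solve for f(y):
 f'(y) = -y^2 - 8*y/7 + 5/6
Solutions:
 f(y) = C1 - y^3/3 - 4*y^2/7 + 5*y/6


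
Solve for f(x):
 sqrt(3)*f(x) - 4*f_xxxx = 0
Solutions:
 f(x) = C1*exp(-sqrt(2)*3^(1/8)*x/2) + C2*exp(sqrt(2)*3^(1/8)*x/2) + C3*sin(sqrt(2)*3^(1/8)*x/2) + C4*cos(sqrt(2)*3^(1/8)*x/2)


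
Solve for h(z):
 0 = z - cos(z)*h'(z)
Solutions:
 h(z) = C1 + Integral(z/cos(z), z)


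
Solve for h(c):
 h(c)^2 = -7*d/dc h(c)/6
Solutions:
 h(c) = 7/(C1 + 6*c)


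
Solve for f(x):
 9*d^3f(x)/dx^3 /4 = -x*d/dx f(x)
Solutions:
 f(x) = C1 + Integral(C2*airyai(-2^(2/3)*3^(1/3)*x/3) + C3*airybi(-2^(2/3)*3^(1/3)*x/3), x)


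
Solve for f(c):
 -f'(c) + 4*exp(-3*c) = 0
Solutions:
 f(c) = C1 - 4*exp(-3*c)/3


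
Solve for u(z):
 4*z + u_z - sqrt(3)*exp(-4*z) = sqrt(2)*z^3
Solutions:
 u(z) = C1 + sqrt(2)*z^4/4 - 2*z^2 - sqrt(3)*exp(-4*z)/4


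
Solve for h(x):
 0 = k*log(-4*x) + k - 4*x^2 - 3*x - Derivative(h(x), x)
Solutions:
 h(x) = C1 + k*x*log(-x) + 2*k*x*log(2) - 4*x^3/3 - 3*x^2/2


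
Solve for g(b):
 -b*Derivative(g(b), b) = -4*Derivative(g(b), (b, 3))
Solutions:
 g(b) = C1 + Integral(C2*airyai(2^(1/3)*b/2) + C3*airybi(2^(1/3)*b/2), b)


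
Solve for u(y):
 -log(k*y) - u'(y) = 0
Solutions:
 u(y) = C1 - y*log(k*y) + y


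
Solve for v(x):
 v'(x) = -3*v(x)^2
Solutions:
 v(x) = 1/(C1 + 3*x)


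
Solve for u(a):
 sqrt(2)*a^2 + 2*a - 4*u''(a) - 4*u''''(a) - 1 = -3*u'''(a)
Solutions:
 u(a) = C1 + C2*a + sqrt(2)*a^4/48 + a^3*(4 + 3*sqrt(2))/48 + a^2*(4 - 7*sqrt(2))/64 + (C3*sin(sqrt(55)*a/8) + C4*cos(sqrt(55)*a/8))*exp(3*a/8)


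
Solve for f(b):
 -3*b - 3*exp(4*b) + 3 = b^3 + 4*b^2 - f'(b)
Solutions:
 f(b) = C1 + b^4/4 + 4*b^3/3 + 3*b^2/2 - 3*b + 3*exp(4*b)/4


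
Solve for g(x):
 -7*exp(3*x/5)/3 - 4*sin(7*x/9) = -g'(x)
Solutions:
 g(x) = C1 + 35*exp(3*x/5)/9 - 36*cos(7*x/9)/7


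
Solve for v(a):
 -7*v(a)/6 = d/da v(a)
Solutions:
 v(a) = C1*exp(-7*a/6)


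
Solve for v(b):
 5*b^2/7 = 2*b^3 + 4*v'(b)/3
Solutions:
 v(b) = C1 - 3*b^4/8 + 5*b^3/28


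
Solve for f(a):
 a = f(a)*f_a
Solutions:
 f(a) = -sqrt(C1 + a^2)
 f(a) = sqrt(C1 + a^2)


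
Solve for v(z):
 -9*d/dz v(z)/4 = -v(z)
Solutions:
 v(z) = C1*exp(4*z/9)


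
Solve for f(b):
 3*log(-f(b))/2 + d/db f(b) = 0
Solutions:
 -li(-f(b)) = C1 - 3*b/2


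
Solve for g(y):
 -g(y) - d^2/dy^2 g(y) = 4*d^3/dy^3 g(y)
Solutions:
 g(y) = C1*exp(y*(-2 + (12*sqrt(327) + 217)^(-1/3) + (12*sqrt(327) + 217)^(1/3))/24)*sin(sqrt(3)*y*(-(12*sqrt(327) + 217)^(1/3) + (12*sqrt(327) + 217)^(-1/3))/24) + C2*exp(y*(-2 + (12*sqrt(327) + 217)^(-1/3) + (12*sqrt(327) + 217)^(1/3))/24)*cos(sqrt(3)*y*(-(12*sqrt(327) + 217)^(1/3) + (12*sqrt(327) + 217)^(-1/3))/24) + C3*exp(-y*((12*sqrt(327) + 217)^(-1/3) + 1 + (12*sqrt(327) + 217)^(1/3))/12)


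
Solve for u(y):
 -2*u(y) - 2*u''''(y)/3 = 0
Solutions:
 u(y) = (C1*sin(sqrt(2)*3^(1/4)*y/2) + C2*cos(sqrt(2)*3^(1/4)*y/2))*exp(-sqrt(2)*3^(1/4)*y/2) + (C3*sin(sqrt(2)*3^(1/4)*y/2) + C4*cos(sqrt(2)*3^(1/4)*y/2))*exp(sqrt(2)*3^(1/4)*y/2)


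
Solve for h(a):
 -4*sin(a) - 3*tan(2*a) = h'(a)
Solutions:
 h(a) = C1 + 3*log(cos(2*a))/2 + 4*cos(a)


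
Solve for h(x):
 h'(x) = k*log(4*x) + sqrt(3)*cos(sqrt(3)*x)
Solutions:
 h(x) = C1 + k*x*(log(x) - 1) + 2*k*x*log(2) + sin(sqrt(3)*x)


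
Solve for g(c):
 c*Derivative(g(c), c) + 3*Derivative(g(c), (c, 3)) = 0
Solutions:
 g(c) = C1 + Integral(C2*airyai(-3^(2/3)*c/3) + C3*airybi(-3^(2/3)*c/3), c)


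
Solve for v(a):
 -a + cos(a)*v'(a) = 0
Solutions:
 v(a) = C1 + Integral(a/cos(a), a)


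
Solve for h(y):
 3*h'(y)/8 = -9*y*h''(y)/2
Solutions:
 h(y) = C1 + C2*y^(11/12)


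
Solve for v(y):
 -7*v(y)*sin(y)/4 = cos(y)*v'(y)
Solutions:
 v(y) = C1*cos(y)^(7/4)


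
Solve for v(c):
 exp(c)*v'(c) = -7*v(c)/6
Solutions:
 v(c) = C1*exp(7*exp(-c)/6)


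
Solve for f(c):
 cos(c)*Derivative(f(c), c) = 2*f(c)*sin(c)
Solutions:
 f(c) = C1/cos(c)^2


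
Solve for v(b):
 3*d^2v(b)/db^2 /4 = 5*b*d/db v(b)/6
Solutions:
 v(b) = C1 + C2*erfi(sqrt(5)*b/3)


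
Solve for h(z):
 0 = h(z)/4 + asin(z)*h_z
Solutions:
 h(z) = C1*exp(-Integral(1/asin(z), z)/4)


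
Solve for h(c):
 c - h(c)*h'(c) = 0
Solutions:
 h(c) = -sqrt(C1 + c^2)
 h(c) = sqrt(C1 + c^2)


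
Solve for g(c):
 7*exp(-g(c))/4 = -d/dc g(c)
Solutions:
 g(c) = log(C1 - 7*c/4)


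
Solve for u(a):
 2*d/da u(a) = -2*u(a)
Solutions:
 u(a) = C1*exp(-a)


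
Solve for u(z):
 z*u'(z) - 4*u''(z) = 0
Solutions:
 u(z) = C1 + C2*erfi(sqrt(2)*z/4)


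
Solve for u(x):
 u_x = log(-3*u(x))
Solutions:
 -Integral(1/(log(-_y) + log(3)), (_y, u(x))) = C1 - x


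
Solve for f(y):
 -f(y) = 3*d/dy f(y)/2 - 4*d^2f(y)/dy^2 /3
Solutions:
 f(y) = C1*exp(y*(9 - sqrt(273))/16) + C2*exp(y*(9 + sqrt(273))/16)


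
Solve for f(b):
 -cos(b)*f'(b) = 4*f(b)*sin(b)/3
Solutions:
 f(b) = C1*cos(b)^(4/3)


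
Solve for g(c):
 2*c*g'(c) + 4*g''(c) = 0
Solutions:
 g(c) = C1 + C2*erf(c/2)


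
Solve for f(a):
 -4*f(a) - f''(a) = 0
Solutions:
 f(a) = C1*sin(2*a) + C2*cos(2*a)


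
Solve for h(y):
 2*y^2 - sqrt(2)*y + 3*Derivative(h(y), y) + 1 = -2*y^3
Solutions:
 h(y) = C1 - y^4/6 - 2*y^3/9 + sqrt(2)*y^2/6 - y/3


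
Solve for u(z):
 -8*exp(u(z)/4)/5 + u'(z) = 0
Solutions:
 u(z) = 4*log(-1/(C1 + 8*z)) + 4*log(20)


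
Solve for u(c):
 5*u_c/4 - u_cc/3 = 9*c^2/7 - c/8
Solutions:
 u(c) = C1 + C2*exp(15*c/4) + 12*c^3/35 + 157*c^2/700 + 314*c/2625


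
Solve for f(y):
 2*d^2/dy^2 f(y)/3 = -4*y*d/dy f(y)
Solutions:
 f(y) = C1 + C2*erf(sqrt(3)*y)


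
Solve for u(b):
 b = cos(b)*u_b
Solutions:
 u(b) = C1 + Integral(b/cos(b), b)


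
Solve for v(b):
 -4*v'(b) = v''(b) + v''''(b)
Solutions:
 v(b) = C1 + C2*exp(-3^(1/3)*b*(-(18 + sqrt(327))^(1/3) + 3^(1/3)/(18 + sqrt(327))^(1/3))/6)*sin(3^(1/6)*b*(3/(18 + sqrt(327))^(1/3) + 3^(2/3)*(18 + sqrt(327))^(1/3))/6) + C3*exp(-3^(1/3)*b*(-(18 + sqrt(327))^(1/3) + 3^(1/3)/(18 + sqrt(327))^(1/3))/6)*cos(3^(1/6)*b*(3/(18 + sqrt(327))^(1/3) + 3^(2/3)*(18 + sqrt(327))^(1/3))/6) + C4*exp(3^(1/3)*b*(-(18 + sqrt(327))^(1/3) + 3^(1/3)/(18 + sqrt(327))^(1/3))/3)


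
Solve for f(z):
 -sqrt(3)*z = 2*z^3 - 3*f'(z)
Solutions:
 f(z) = C1 + z^4/6 + sqrt(3)*z^2/6


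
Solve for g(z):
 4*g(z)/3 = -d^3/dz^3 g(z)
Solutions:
 g(z) = C3*exp(-6^(2/3)*z/3) + (C1*sin(2^(2/3)*3^(1/6)*z/2) + C2*cos(2^(2/3)*3^(1/6)*z/2))*exp(6^(2/3)*z/6)


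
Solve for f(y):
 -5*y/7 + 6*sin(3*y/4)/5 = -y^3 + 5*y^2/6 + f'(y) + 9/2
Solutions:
 f(y) = C1 + y^4/4 - 5*y^3/18 - 5*y^2/14 - 9*y/2 - 8*cos(3*y/4)/5


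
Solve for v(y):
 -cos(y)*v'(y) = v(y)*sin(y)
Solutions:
 v(y) = C1*cos(y)


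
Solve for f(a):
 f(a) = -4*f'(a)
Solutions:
 f(a) = C1*exp(-a/4)


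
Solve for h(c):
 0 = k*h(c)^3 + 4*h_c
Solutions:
 h(c) = -sqrt(2)*sqrt(-1/(C1 - c*k))
 h(c) = sqrt(2)*sqrt(-1/(C1 - c*k))


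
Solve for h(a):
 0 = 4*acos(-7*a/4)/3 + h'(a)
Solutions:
 h(a) = C1 - 4*a*acos(-7*a/4)/3 - 4*sqrt(16 - 49*a^2)/21


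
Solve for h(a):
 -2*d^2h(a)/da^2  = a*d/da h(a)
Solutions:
 h(a) = C1 + C2*erf(a/2)


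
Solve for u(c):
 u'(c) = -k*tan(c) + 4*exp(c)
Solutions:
 u(c) = C1 + k*log(cos(c)) + 4*exp(c)


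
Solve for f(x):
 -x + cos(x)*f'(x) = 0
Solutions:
 f(x) = C1 + Integral(x/cos(x), x)


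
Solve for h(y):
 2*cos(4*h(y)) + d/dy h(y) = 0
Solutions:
 h(y) = -asin((C1 + exp(16*y))/(C1 - exp(16*y)))/4 + pi/4
 h(y) = asin((C1 + exp(16*y))/(C1 - exp(16*y)))/4


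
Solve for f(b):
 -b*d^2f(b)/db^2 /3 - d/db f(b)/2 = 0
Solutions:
 f(b) = C1 + C2/sqrt(b)


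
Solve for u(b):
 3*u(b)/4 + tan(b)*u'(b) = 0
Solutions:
 u(b) = C1/sin(b)^(3/4)


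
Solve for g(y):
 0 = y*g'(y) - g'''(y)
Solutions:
 g(y) = C1 + Integral(C2*airyai(y) + C3*airybi(y), y)


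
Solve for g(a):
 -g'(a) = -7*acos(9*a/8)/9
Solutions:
 g(a) = C1 + 7*a*acos(9*a/8)/9 - 7*sqrt(64 - 81*a^2)/81


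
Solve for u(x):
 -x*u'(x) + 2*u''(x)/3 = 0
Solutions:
 u(x) = C1 + C2*erfi(sqrt(3)*x/2)


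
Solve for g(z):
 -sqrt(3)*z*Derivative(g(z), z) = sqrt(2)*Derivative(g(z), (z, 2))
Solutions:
 g(z) = C1 + C2*erf(6^(1/4)*z/2)


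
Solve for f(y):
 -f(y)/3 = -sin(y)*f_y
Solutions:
 f(y) = C1*(cos(y) - 1)^(1/6)/(cos(y) + 1)^(1/6)


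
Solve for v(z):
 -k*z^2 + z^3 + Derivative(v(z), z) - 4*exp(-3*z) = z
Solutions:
 v(z) = C1 + k*z^3/3 - z^4/4 + z^2/2 - 4*exp(-3*z)/3


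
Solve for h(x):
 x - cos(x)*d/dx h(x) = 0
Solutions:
 h(x) = C1 + Integral(x/cos(x), x)


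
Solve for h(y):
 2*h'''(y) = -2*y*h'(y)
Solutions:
 h(y) = C1 + Integral(C2*airyai(-y) + C3*airybi(-y), y)


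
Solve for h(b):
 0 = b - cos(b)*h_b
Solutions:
 h(b) = C1 + Integral(b/cos(b), b)


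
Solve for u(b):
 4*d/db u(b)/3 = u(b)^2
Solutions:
 u(b) = -4/(C1 + 3*b)


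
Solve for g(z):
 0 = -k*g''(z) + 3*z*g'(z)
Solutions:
 g(z) = C1 + C2*erf(sqrt(6)*z*sqrt(-1/k)/2)/sqrt(-1/k)


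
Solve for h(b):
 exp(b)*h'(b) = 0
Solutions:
 h(b) = C1


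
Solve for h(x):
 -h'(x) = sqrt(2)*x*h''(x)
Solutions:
 h(x) = C1 + C2*x^(1 - sqrt(2)/2)


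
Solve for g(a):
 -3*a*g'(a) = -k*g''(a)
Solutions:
 g(a) = C1 + C2*erf(sqrt(6)*a*sqrt(-1/k)/2)/sqrt(-1/k)


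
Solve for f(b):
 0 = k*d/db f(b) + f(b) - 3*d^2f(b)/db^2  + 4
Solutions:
 f(b) = C1*exp(b*(k - sqrt(k^2 + 12))/6) + C2*exp(b*(k + sqrt(k^2 + 12))/6) - 4


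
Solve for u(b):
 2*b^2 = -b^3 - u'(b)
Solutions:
 u(b) = C1 - b^4/4 - 2*b^3/3


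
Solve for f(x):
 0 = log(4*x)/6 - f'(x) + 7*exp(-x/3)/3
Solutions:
 f(x) = C1 + x*log(x)/6 + x*(-1 + 2*log(2))/6 - 7*exp(-x/3)


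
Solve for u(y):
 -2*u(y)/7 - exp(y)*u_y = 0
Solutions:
 u(y) = C1*exp(2*exp(-y)/7)


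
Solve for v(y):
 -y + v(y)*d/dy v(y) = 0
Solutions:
 v(y) = -sqrt(C1 + y^2)
 v(y) = sqrt(C1 + y^2)


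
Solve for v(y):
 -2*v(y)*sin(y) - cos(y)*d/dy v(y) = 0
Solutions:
 v(y) = C1*cos(y)^2


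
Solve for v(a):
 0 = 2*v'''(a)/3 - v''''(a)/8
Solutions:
 v(a) = C1 + C2*a + C3*a^2 + C4*exp(16*a/3)


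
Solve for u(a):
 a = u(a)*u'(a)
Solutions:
 u(a) = -sqrt(C1 + a^2)
 u(a) = sqrt(C1 + a^2)


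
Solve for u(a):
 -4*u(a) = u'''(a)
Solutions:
 u(a) = C3*exp(-2^(2/3)*a) + (C1*sin(2^(2/3)*sqrt(3)*a/2) + C2*cos(2^(2/3)*sqrt(3)*a/2))*exp(2^(2/3)*a/2)


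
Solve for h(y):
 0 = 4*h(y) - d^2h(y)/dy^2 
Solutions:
 h(y) = C1*exp(-2*y) + C2*exp(2*y)


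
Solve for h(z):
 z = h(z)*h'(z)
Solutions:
 h(z) = -sqrt(C1 + z^2)
 h(z) = sqrt(C1 + z^2)


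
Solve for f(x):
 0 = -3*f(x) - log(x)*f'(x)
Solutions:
 f(x) = C1*exp(-3*li(x))


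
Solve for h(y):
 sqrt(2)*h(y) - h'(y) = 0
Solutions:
 h(y) = C1*exp(sqrt(2)*y)


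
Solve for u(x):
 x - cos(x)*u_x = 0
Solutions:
 u(x) = C1 + Integral(x/cos(x), x)


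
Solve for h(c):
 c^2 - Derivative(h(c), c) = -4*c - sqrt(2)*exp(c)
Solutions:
 h(c) = C1 + c^3/3 + 2*c^2 + sqrt(2)*exp(c)


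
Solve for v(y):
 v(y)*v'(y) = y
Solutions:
 v(y) = -sqrt(C1 + y^2)
 v(y) = sqrt(C1 + y^2)


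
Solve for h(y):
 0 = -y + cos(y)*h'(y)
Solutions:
 h(y) = C1 + Integral(y/cos(y), y)


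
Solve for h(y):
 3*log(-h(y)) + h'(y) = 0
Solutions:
 -li(-h(y)) = C1 - 3*y


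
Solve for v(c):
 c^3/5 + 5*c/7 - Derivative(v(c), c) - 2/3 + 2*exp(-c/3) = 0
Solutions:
 v(c) = C1 + c^4/20 + 5*c^2/14 - 2*c/3 - 6*exp(-c/3)


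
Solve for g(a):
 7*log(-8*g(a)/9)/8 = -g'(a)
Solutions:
 8*Integral(1/(log(-_y) - 2*log(3) + 3*log(2)), (_y, g(a)))/7 = C1 - a


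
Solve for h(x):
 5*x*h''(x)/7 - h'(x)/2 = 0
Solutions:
 h(x) = C1 + C2*x^(17/10)


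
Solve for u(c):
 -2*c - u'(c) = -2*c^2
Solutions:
 u(c) = C1 + 2*c^3/3 - c^2


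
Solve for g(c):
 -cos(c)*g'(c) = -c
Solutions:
 g(c) = C1 + Integral(c/cos(c), c)


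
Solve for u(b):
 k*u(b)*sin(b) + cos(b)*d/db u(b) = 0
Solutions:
 u(b) = C1*exp(k*log(cos(b)))


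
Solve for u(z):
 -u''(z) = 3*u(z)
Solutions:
 u(z) = C1*sin(sqrt(3)*z) + C2*cos(sqrt(3)*z)


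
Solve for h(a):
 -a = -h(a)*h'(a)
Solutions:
 h(a) = -sqrt(C1 + a^2)
 h(a) = sqrt(C1 + a^2)


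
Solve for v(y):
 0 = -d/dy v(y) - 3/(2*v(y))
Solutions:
 v(y) = -sqrt(C1 - 3*y)
 v(y) = sqrt(C1 - 3*y)


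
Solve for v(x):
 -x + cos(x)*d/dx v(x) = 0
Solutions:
 v(x) = C1 + Integral(x/cos(x), x)


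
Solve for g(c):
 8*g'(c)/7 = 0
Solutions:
 g(c) = C1


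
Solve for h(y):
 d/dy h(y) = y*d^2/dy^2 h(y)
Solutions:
 h(y) = C1 + C2*y^2


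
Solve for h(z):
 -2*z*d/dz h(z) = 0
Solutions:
 h(z) = C1


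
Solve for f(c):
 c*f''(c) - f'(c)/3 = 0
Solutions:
 f(c) = C1 + C2*c^(4/3)


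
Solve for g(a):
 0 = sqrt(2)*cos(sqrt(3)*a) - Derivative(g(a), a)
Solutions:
 g(a) = C1 + sqrt(6)*sin(sqrt(3)*a)/3


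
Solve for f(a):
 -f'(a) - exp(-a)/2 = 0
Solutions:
 f(a) = C1 + exp(-a)/2


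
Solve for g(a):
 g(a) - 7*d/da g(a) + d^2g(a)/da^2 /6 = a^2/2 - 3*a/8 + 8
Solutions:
 g(a) = C1*exp(a*(21 - sqrt(435))) + C2*exp(a*(sqrt(435) + 21)) + a^2/2 + 53*a/8 + 1301/24


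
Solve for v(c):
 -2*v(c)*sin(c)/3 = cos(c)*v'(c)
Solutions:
 v(c) = C1*cos(c)^(2/3)


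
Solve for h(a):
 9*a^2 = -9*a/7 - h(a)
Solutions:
 h(a) = 9*a*(-7*a - 1)/7


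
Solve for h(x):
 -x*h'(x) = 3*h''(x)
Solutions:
 h(x) = C1 + C2*erf(sqrt(6)*x/6)


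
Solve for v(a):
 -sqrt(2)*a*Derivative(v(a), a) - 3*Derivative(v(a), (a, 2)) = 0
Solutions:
 v(a) = C1 + C2*erf(2^(3/4)*sqrt(3)*a/6)


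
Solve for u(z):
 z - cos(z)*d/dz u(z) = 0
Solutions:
 u(z) = C1 + Integral(z/cos(z), z)


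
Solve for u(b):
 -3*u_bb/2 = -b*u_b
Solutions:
 u(b) = C1 + C2*erfi(sqrt(3)*b/3)


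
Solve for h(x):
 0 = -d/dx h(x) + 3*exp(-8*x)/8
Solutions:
 h(x) = C1 - 3*exp(-8*x)/64


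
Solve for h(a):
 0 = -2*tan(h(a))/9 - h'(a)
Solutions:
 h(a) = pi - asin(C1*exp(-2*a/9))
 h(a) = asin(C1*exp(-2*a/9))


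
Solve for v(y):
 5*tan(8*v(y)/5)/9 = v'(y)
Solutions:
 v(y) = -5*asin(C1*exp(8*y/9))/8 + 5*pi/8
 v(y) = 5*asin(C1*exp(8*y/9))/8


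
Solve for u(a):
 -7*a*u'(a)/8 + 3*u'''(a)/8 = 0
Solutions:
 u(a) = C1 + Integral(C2*airyai(3^(2/3)*7^(1/3)*a/3) + C3*airybi(3^(2/3)*7^(1/3)*a/3), a)


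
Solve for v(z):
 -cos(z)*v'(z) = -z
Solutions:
 v(z) = C1 + Integral(z/cos(z), z)


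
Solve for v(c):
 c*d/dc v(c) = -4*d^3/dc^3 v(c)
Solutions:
 v(c) = C1 + Integral(C2*airyai(-2^(1/3)*c/2) + C3*airybi(-2^(1/3)*c/2), c)


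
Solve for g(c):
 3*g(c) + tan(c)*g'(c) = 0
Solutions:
 g(c) = C1/sin(c)^3


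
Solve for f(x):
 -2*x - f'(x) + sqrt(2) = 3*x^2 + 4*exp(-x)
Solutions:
 f(x) = C1 - x^3 - x^2 + sqrt(2)*x + 4*exp(-x)


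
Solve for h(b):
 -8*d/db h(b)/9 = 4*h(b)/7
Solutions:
 h(b) = C1*exp(-9*b/14)


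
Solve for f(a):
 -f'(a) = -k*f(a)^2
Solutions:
 f(a) = -1/(C1 + a*k)


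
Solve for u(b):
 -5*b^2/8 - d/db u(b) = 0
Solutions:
 u(b) = C1 - 5*b^3/24


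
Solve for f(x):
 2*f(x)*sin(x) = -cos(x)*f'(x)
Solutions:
 f(x) = C1*cos(x)^2


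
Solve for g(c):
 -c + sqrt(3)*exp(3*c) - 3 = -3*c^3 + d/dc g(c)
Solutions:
 g(c) = C1 + 3*c^4/4 - c^2/2 - 3*c + sqrt(3)*exp(3*c)/3


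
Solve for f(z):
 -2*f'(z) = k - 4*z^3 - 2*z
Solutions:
 f(z) = C1 - k*z/2 + z^4/2 + z^2/2


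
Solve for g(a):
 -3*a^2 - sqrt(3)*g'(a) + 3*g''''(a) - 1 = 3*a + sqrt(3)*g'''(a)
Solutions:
 g(a) = C1 + C2*exp(a*(-12^(1/3)*(9*sqrt(255) + 83*sqrt(3))^(1/3) - 2*18^(1/3)/(9*sqrt(255) + 83*sqrt(3))^(1/3) + 4*sqrt(3))/36)*sin(2^(1/3)*3^(1/6)*a*(-2^(1/3)*3^(2/3)*(9*sqrt(255) + 83*sqrt(3))^(1/3) + 6/(9*sqrt(255) + 83*sqrt(3))^(1/3))/36) + C3*exp(a*(-12^(1/3)*(9*sqrt(255) + 83*sqrt(3))^(1/3) - 2*18^(1/3)/(9*sqrt(255) + 83*sqrt(3))^(1/3) + 4*sqrt(3))/36)*cos(2^(1/3)*3^(1/6)*a*(-2^(1/3)*3^(2/3)*(9*sqrt(255) + 83*sqrt(3))^(1/3) + 6/(9*sqrt(255) + 83*sqrt(3))^(1/3))/36) + C4*exp(a*(2*18^(1/3)/(9*sqrt(255) + 83*sqrt(3))^(1/3) + 2*sqrt(3) + 12^(1/3)*(9*sqrt(255) + 83*sqrt(3))^(1/3))/18) - sqrt(3)*a^3/3 - sqrt(3)*a^2/2 + 5*sqrt(3)*a/3


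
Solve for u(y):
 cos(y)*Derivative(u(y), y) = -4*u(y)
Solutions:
 u(y) = C1*(sin(y)^2 - 2*sin(y) + 1)/(sin(y)^2 + 2*sin(y) + 1)


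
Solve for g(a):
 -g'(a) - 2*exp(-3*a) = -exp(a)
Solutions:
 g(a) = C1 + exp(a) + 2*exp(-3*a)/3


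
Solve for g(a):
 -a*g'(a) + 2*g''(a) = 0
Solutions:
 g(a) = C1 + C2*erfi(a/2)


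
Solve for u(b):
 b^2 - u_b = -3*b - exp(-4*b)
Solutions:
 u(b) = C1 + b^3/3 + 3*b^2/2 - exp(-4*b)/4


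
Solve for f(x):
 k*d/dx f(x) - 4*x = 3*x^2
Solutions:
 f(x) = C1 + x^3/k + 2*x^2/k


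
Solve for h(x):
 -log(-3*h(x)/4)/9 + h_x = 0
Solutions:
 -9*Integral(1/(log(-_y) - 2*log(2) + log(3)), (_y, h(x))) = C1 - x


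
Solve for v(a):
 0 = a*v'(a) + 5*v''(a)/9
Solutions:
 v(a) = C1 + C2*erf(3*sqrt(10)*a/10)
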